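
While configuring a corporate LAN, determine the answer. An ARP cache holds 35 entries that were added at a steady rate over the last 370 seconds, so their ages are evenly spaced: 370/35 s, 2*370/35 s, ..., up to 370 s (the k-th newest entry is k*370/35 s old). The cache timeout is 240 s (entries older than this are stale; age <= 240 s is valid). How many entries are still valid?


Ages are k * 370/35 s for k = 1..35 (spacing = 10.5714 s).
Entry k is valid iff k * 370/35 <= 240 iff k <= 35 * 240 / 370 = 22.7027
n_valid = floor(22.7027) = 22
(n_stale = 35 - 22 = 13)

22


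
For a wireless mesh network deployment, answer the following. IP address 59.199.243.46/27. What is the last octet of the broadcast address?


Given: IP = 59.199.243.46, prefix = /27
Host bits = 32 - 27 = 5
Network last octet = 46 AND mask = 32
Host part size = 2^5 - 1 = 31
Broadcast last octet = 32 OR 31 = 63

63


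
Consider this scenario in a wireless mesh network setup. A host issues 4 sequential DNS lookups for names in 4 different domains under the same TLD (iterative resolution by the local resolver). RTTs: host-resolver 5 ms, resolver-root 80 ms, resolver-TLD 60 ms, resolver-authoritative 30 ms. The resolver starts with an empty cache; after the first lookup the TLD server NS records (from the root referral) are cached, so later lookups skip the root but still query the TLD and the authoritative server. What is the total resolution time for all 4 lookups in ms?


Lookup 1 (cold cache): local + root + TLD + auth = 5 + 80 + 60 + 30 = 175 ms
Lookups 2..4 (TLD NS cached -> skip root; new domain -> still ask TLD and auth): local + TLD + auth = 5 + 60 + 30 = 95 ms each
Remaining 3 lookups: 3 * 95 = 285 ms
Total = 175 + 285 = 460 ms

460


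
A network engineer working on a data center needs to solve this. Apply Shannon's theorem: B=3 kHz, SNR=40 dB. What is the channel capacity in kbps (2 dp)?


Given: B = 3 kHz, SNR = 40 dB
SNR linear = 10^(40/10) = 10000
1 + SNR = 10001
log2(10001) = 13.2878566418
C = 3 * 1000 * 13.2878566418 = 39863.5699 bps
C = 39.863570 kbps -> 39.86 kbps (2 dp)

39.86


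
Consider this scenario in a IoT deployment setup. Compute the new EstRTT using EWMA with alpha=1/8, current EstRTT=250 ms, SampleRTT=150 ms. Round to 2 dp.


Given: EstRTT = 250 ms, SampleRTT = 150 ms, alpha = 1/8
New EstRTT = (1 - alpha) * EstRTT + alpha * SampleRTT
(7/8) * 250 = 218.75
(1/8) * 150 = 18.75
New EstRTT = 218.75 + 18.75 = 237.5 ms -> 237.50 ms (2 dp)

237.50


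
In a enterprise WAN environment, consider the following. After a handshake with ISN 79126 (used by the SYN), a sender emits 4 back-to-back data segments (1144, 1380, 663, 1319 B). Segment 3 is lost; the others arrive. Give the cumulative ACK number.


SYN uses sequence number 79126; first data byte = ISN + 1 = 79127.
Segment 1: SEQ = 79127, len = 1144 B, covers [79127, 80270]
Segment 2: SEQ = 80271, len = 1380 B, covers [80271, 81650]
Segment 3: SEQ = 81651, len = 663 B, covers [81651, 82313] [LOST]
Segment 4: SEQ = 82314, len = 1319 B, covers [82314, 83632]
In-order data received: bytes [79127, 81650] (segments 1..2).
Segment 3 missing -> gap begins at byte 81651; later segments buffered out of order.
Cumulative ACK = next expected in-order byte = 79127 + 1144 + 1380 = 81651

81651


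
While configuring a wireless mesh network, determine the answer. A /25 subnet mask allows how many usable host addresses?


Given: subnet mask /25
Host bits = 32 - 25 = 7
Total addresses = 2^7 = 128
Usable hosts = 128 - 2 (network + broadcast) = 126

126


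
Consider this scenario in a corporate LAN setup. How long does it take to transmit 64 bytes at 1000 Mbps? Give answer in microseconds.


Given: packet = 64 bytes, bandwidth = 1000 Mbps
Packet in bits = 64 * 8 = 512 bits
Bandwidth = 1000 * 10^6 = 1000000000 bps
Time = 512 / 1000000000 seconds
Time in us = 512 * 10^6 / 1000000000 = 0.512

0.512


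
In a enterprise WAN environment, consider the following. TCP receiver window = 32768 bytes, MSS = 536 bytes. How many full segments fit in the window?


Given: RWND = 32768 bytes, MSS = 536 bytes
Full segments = floor(RWND / MSS)
Full segments = floor(32768 / 536)
Full segments = floor(61.1343) = 61

61


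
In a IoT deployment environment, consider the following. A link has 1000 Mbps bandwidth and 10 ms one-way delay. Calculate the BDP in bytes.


Given: bandwidth = 1000 Mbps, delay = 10 ms
BDP in bits = 1000 * 10^6 * 10 / 1000
BDP in bits = 10000000
BDP in bytes = 10000000 / 8 = 1250000

1250000


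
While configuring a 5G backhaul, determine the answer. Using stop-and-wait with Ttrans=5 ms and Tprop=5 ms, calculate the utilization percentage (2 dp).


Given: Ttrans = 5 ms, Tprop = 5 ms
RTT = 2 * Tprop = 2 * 5 = 10 ms
U = Ttrans / (Ttrans + RTT)
U = 5 / (5 + 10)
U = 5 / 15 = 0.333333
U% = 33.33%

33.33


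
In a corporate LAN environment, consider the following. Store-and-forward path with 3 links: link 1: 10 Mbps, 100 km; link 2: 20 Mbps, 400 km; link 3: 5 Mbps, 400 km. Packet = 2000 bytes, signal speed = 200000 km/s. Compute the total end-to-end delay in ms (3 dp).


Packet = 2000 bytes = 16000 bits. Store-and-forward: sum (t_trans + t_prop) per link.
Link 1: t_trans = 16000/(10*10^6) s = 1.6000 ms; t_prop = 100/200000 s = 0.5000 ms; subtotal = 2.1000 ms
Link 2: t_trans = 16000/(20*10^6) s = 0.8000 ms; t_prop = 400/200000 s = 2.0000 ms; subtotal = 2.8000 ms
Link 3: t_trans = 16000/(5*10^6) s = 3.2000 ms; t_prop = 400/200000 s = 2.0000 ms; subtotal = 5.2000 ms
End-to-end = 2.1000 + 2.8000 + 5.2000 = 10.1000 ms -> 10.100 ms (3 dp)

10.100


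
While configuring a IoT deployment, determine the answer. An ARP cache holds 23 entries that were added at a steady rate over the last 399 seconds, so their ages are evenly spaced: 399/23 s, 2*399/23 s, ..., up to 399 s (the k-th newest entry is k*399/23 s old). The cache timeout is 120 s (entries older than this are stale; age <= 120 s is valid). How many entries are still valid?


Ages are k * 399/23 s for k = 1..23 (spacing = 17.3478 s).
Entry k is valid iff k * 399/23 <= 120 iff k <= 23 * 120 / 399 = 6.9173
n_valid = floor(6.9173) = 6
(n_stale = 23 - 6 = 17)

6


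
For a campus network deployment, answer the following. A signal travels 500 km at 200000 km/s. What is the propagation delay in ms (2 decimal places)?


Given: distance = 500 km, speed = 200000 km/s
Delay = distance / speed = 500 / 200000 seconds
Delay in ms = 500 * 1000 / 200000
Delay = 2.5000 ms
Rounded to 2 dp = 2.50 ms

2.50


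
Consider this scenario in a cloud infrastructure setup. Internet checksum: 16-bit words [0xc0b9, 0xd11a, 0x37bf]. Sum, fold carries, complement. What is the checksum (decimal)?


Given words: [0xc0b9, 0xd11a, 0x37bf]
Step 1: Sum all words
Raw sum = 49337 + 53530 + 14271 = 117138
Step 2: Fold carry: (51602 + 1) = 51603
One's complement = ~51603 & 0xFFFF = 13932

13932


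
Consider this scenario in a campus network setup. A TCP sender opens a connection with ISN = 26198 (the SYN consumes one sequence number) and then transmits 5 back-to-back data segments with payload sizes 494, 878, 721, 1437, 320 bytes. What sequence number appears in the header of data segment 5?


The SYN occupies sequence number ISN = 26198, so the first data byte is ISN + 1 = 26199.
SEQ of data segment i = (ISN + 1) + sum of payload sizes of segments 1..i-1.
Segment 1: SEQ = 26199, payload = 494 bytes
Segment 2: SEQ = 26693, payload = 878 bytes
Segment 3: SEQ = 27571, payload = 721 bytes
Segment 4: SEQ = 28292, payload = 1437 bytes
Segment 5: SEQ = 29729, payload = 320 bytes
SEQ of segment 5 = 26199 + 494 + 878 + 721 + 1437 = 29729

29729


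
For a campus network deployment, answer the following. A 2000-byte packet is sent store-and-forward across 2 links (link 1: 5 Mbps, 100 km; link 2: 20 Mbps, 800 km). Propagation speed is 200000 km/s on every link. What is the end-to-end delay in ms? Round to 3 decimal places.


Packet = 2000 bytes = 16000 bits. Store-and-forward: sum (t_trans + t_prop) per link.
Link 1: t_trans = 16000/(5*10^6) s = 3.2000 ms; t_prop = 100/200000 s = 0.5000 ms; subtotal = 3.7000 ms
Link 2: t_trans = 16000/(20*10^6) s = 0.8000 ms; t_prop = 800/200000 s = 4.0000 ms; subtotal = 4.8000 ms
End-to-end = 3.7000 + 4.8000 = 8.5000 ms -> 8.500 ms (3 dp)

8.500


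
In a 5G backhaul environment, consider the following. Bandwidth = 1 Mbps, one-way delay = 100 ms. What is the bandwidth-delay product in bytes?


Given: bandwidth = 1 Mbps, delay = 100 ms
BDP in bits = 1 * 10^6 * 100 / 1000
BDP in bits = 100000
BDP in bytes = 100000 / 8 = 12500

12500


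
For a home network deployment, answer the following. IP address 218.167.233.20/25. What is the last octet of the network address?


Given: IP = 218.167.233.20, prefix = /25
Subnet mask = 255.255.255.128
Last octet of IP: 20
Last octet of mask: 128
Network last octet = 20 AND 128 = 0

0


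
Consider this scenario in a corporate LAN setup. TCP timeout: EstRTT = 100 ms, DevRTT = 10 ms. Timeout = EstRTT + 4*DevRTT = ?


Given: EstRTT = 100 ms, DevRTT = 10 ms
Timeout = EstRTT + 4 * DevRTT
4 * DevRTT = 4 * 10 = 40
Timeout = 100 + 40 = 140 ms

140


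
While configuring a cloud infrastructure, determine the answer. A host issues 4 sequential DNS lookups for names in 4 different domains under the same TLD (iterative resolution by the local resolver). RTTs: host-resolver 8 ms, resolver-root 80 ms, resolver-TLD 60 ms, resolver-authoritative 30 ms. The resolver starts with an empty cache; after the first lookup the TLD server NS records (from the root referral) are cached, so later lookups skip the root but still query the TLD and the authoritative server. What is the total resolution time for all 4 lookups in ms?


Lookup 1 (cold cache): local + root + TLD + auth = 8 + 80 + 60 + 30 = 178 ms
Lookups 2..4 (TLD NS cached -> skip root; new domain -> still ask TLD and auth): local + TLD + auth = 8 + 60 + 30 = 98 ms each
Remaining 3 lookups: 3 * 98 = 294 ms
Total = 178 + 294 = 472 ms

472


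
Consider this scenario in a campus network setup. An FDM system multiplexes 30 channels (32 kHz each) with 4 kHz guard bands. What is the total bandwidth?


Given: 30 channels, 32 kHz each, guard = 4 kHz
Channel bandwidth = 30 * 32 = 960 kHz
Guard bands = 29 gaps * 4 kHz = 116 kHz
Total = 960 + 116 = 1076 kHz

1076


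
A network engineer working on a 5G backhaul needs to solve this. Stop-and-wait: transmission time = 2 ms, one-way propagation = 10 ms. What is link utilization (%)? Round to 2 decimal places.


Given: Ttrans = 2 ms, Tprop = 10 ms
RTT = 2 * Tprop = 2 * 10 = 20 ms
U = Ttrans / (Ttrans + RTT)
U = 2 / (2 + 20)
U = 2 / 22 = 0.090909
U% = 9.09%

9.09


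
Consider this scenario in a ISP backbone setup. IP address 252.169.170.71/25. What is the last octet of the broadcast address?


Given: IP = 252.169.170.71, prefix = /25
Host bits = 32 - 25 = 7
Network last octet = 71 AND mask = 0
Host part size = 2^7 - 1 = 127
Broadcast last octet = 0 OR 127 = 127

127


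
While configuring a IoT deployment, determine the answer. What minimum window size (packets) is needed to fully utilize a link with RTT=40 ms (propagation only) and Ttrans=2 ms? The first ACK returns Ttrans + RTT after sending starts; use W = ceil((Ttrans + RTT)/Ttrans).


Given: Ttrans = 2 ms, RTT = 40 ms (= 2 * Tprop, Tprop = 20 ms)
Time until first ACK returns = Ttrans + RTT = 2 + 40 = 42 ms
Need W * Ttrans >= Ttrans + RTT  ->  W >= (Ttrans + RTT) / Ttrans
(Ttrans + RTT) / Ttrans = 42 / 2 = 21
W_min = ceil(21) = 21

21


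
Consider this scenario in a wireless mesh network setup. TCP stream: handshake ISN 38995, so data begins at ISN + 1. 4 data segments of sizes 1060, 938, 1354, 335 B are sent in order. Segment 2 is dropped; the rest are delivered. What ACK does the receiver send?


SYN uses sequence number 38995; first data byte = ISN + 1 = 38996.
Segment 1: SEQ = 38996, len = 1060 B, covers [38996, 40055]
Segment 2: SEQ = 40056, len = 938 B, covers [40056, 40993] [LOST]
Segment 3: SEQ = 40994, len = 1354 B, covers [40994, 42347]
Segment 4: SEQ = 42348, len = 335 B, covers [42348, 42682]
In-order data received: bytes [38996, 40055] (segments 1..1).
Segment 2 missing -> gap begins at byte 40056; later segments buffered out of order.
Cumulative ACK = next expected in-order byte = 38996 + 1060 = 40056

40056


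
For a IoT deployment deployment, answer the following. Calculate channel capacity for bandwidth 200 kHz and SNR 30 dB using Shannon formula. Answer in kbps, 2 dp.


Given: B = 200 kHz, SNR = 30 dB
SNR linear = 10^(30/10) = 1000
1 + SNR = 1001
log2(1001) = 9.9672262588
C = 200 * 1000 * 9.9672262588 = 1993445.2518 bps
C = 1993.445252 kbps -> 1993.45 kbps (2 dp)

1993.45


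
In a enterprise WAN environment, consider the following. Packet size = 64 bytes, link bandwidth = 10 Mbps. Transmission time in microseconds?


Given: packet = 64 bytes, bandwidth = 10 Mbps
Packet in bits = 64 * 8 = 512 bits
Bandwidth = 10 * 10^6 = 10000000 bps
Time = 512 / 10000000 seconds
Time in us = 512 * 10^6 / 10000000 = 51.2

51.2


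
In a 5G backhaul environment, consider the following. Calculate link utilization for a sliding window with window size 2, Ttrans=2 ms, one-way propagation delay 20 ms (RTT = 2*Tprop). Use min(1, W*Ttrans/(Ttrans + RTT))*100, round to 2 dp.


Given: W = 2, Ttrans = 2 ms, RTT = 40 ms (= 2 * Tprop, Tprop = 20 ms)
Cycle time = Ttrans + RTT = 2 + 40 = 42 ms (first packet sent until its ACK returns)
W * Ttrans = 2 * 2 = 4 ms of sending per cycle
W * Ttrans / (Ttrans + RTT) = 4 / 42 = 0.095238
U = min(1, 0.095238) = 0.095238
U% = 9.52%

9.52


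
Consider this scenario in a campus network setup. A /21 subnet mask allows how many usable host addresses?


Given: subnet mask /21
Host bits = 32 - 21 = 11
Total addresses = 2^11 = 2048
Usable hosts = 2048 - 2 (network + broadcast) = 2046

2046


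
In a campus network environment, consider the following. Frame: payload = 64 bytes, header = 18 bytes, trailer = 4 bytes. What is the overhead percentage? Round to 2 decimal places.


Given: payload = 64 B, header = 18 B, trailer = 4 B
Overhead bytes = header + trailer = 18 + 4 = 22
Total frame = payload + overhead = 64 + 22 = 86
Overhead % = 22 / 86 * 100 = 25.5814% -> 25.58% (2 dp)

25.58


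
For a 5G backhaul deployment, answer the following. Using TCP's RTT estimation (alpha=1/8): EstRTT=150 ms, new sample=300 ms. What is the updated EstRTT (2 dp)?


Given: EstRTT = 150 ms, SampleRTT = 300 ms, alpha = 1/8
New EstRTT = (1 - alpha) * EstRTT + alpha * SampleRTT
(7/8) * 150 = 131.25
(1/8) * 300 = 37.5
New EstRTT = 131.25 + 37.5 = 168.75 ms -> 168.75 ms (2 dp)

168.75


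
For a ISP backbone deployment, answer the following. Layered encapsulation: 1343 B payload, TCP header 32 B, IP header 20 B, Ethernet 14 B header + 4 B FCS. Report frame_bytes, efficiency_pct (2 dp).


TCP segment = 1343 + 32 = 1375 B
IP packet = 1375 + 20 = 1395 B
Ethernet frame = 1395 + 14 + 4 = 1413 B
Efficiency = app / frame = 1343 / 1413 = 0.950460 = 95.0460% -> 95.05% (2 dp)

1413, 95.05


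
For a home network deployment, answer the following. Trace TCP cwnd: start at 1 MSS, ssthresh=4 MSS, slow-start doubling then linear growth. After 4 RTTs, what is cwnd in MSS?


RTT 0: cwnd = 1 MSS (initial)
RTT 1: cwnd = 2 MSS (slow start, doubled)
RTT 2: cwnd = 4 MSS (slow start, doubled)
RTT 3: cwnd = 5 MSS (congestion avoidance, +1)
RTT 4: cwnd = 6 MSS (congestion avoidance, +1)

6


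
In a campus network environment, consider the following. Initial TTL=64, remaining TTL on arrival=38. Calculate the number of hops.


Given: initial TTL = 64, received TTL = 38
Hops = initial TTL - received TTL
Hops = 64 - 38 = 26

26


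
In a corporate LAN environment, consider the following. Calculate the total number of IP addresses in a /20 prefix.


Given: CIDR prefix /20
Host bits = 32 - 20 = 12
Total addresses = 2^12 = 4096

4096


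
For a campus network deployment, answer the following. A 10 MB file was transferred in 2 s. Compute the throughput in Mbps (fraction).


Given: file = 10 MB, time = 2 s
File in Mb = 10 * 8 = 80 Mb
Throughput = 80 / 2 Mbps
Throughput = 40 Mbps

40


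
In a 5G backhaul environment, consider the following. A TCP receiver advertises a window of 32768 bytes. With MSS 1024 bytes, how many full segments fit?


Given: RWND = 32768 bytes, MSS = 1024 bytes
Full segments = floor(RWND / MSS)
Full segments = floor(32768 / 1024)
Full segments = floor(32.0) = 32

32


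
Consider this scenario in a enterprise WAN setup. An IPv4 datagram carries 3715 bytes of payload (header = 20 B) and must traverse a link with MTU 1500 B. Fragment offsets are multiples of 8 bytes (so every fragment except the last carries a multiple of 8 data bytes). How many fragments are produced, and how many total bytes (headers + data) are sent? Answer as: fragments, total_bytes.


Max data per non-final fragment = floor((MTU - header)/8)*8 = floor((1500 - 20)/8)*8 = floor(1480/8)*8 = 1480 B
Final fragment needs no 8-byte alignment: it can carry up to MTU - header = 1480 B
Non-final fragments needed = ceil((payload - 1480) / 1480) = ceil(2235/1480) = ceil(1.5101) = 2
Number of fragments = 2 + 1 = 3
Fragment sizes (data): 2 * 1480 B + 755 B (last, 755 <= 1480 OK)
Total bytes sent = payload + n_frags * header = 3715 + 3*20 = 3715 + 60 = 3775 B

3, 3775


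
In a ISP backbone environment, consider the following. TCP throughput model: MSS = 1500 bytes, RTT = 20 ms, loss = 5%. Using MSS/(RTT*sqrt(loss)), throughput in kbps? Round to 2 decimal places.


Given: MSS = 1500 bytes, RTT = 20 ms, loss = 5%
RTT in seconds = 20 / 1000 = 0.02
Loss rate = 5% = 0.05
sqrt(loss) = sqrt(0.05) = 0.223606797750
Throughput (bytes/s) = 1500 / (0.02 * 0.223606797750) = 335410.1966
Throughput (kbps) = 335410.1966 * 8 / 1000 = 2683.281573 -> 2683.28 kbps (2 dp)

2683.28


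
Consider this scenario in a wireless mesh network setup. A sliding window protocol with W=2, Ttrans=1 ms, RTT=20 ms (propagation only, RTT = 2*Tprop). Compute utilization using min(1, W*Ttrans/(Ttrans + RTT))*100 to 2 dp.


Given: W = 2, Ttrans = 1 ms, RTT = 20 ms (= 2 * Tprop, Tprop = 10 ms)
Cycle time = Ttrans + RTT = 1 + 20 = 21 ms (first packet sent until its ACK returns)
W * Ttrans = 2 * 1 = 2 ms of sending per cycle
W * Ttrans / (Ttrans + RTT) = 2 / 21 = 0.095238
U = min(1, 0.095238) = 0.095238
U% = 9.52%

9.52


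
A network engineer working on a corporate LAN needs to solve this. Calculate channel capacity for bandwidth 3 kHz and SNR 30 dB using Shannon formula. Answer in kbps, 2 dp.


Given: B = 3 kHz, SNR = 30 dB
SNR linear = 10^(30/10) = 1000
1 + SNR = 1001
log2(1001) = 9.9672262588
C = 3 * 1000 * 9.9672262588 = 29901.6788 bps
C = 29.901679 kbps -> 29.90 kbps (2 dp)

29.90


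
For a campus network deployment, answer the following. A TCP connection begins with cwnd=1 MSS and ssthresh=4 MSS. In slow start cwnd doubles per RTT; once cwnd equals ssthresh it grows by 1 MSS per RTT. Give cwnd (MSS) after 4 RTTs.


RTT 0: cwnd = 1 MSS (initial)
RTT 1: cwnd = 2 MSS (slow start, doubled)
RTT 2: cwnd = 4 MSS (slow start, doubled)
RTT 3: cwnd = 5 MSS (congestion avoidance, +1)
RTT 4: cwnd = 6 MSS (congestion avoidance, +1)

6


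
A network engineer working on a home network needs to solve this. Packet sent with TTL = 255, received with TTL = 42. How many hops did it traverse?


Given: initial TTL = 255, received TTL = 42
Hops = initial TTL - received TTL
Hops = 255 - 42 = 213

213


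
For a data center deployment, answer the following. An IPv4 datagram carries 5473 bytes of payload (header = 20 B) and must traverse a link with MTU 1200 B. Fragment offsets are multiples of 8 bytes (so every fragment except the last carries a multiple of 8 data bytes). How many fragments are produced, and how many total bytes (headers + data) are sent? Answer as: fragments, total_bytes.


Max data per non-final fragment = floor((MTU - header)/8)*8 = floor((1200 - 20)/8)*8 = floor(1180/8)*8 = 1176 B
Final fragment needs no 8-byte alignment: it can carry up to MTU - header = 1180 B
Non-final fragments needed = ceil((payload - 1180) / 1176) = ceil(4293/1176) = ceil(3.6505) = 4
Number of fragments = 4 + 1 = 5
Fragment sizes (data): 4 * 1176 B + 769 B (last, 769 <= 1180 OK)
Total bytes sent = payload + n_frags * header = 5473 + 5*20 = 5473 + 100 = 5573 B

5, 5573


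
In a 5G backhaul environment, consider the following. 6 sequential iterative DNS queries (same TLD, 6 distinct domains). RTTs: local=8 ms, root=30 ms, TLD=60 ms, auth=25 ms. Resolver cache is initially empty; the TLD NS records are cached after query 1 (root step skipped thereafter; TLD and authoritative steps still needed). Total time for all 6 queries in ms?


Lookup 1 (cold cache): local + root + TLD + auth = 8 + 30 + 60 + 25 = 123 ms
Lookups 2..6 (TLD NS cached -> skip root; new domain -> still ask TLD and auth): local + TLD + auth = 8 + 60 + 25 = 93 ms each
Remaining 5 lookups: 5 * 93 = 465 ms
Total = 123 + 465 = 588 ms

588


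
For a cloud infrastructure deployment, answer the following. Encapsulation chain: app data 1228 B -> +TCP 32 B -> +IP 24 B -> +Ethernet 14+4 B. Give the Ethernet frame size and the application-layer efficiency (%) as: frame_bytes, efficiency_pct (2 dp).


TCP segment = 1228 + 32 = 1260 B
IP packet = 1260 + 24 = 1284 B
Ethernet frame = 1284 + 14 + 4 = 1302 B
Efficiency = app / frame = 1228 / 1302 = 0.943164 = 94.3164% -> 94.32% (2 dp)

1302, 94.32


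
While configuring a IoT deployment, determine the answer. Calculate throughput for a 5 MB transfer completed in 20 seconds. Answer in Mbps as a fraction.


Given: file = 5 MB, time = 20 s
File in Mb = 5 * 8 = 40 Mb
Throughput = 40 / 20 Mbps
Throughput = 2 Mbps

2


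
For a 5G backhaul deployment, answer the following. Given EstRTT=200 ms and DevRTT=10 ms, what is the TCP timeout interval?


Given: EstRTT = 200 ms, DevRTT = 10 ms
Timeout = EstRTT + 4 * DevRTT
4 * DevRTT = 4 * 10 = 40
Timeout = 200 + 40 = 240 ms

240


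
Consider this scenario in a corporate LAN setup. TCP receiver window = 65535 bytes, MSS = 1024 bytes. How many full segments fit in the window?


Given: RWND = 65535 bytes, MSS = 1024 bytes
Full segments = floor(RWND / MSS)
Full segments = floor(65535 / 1024)
Full segments = floor(63.999) = 63

63


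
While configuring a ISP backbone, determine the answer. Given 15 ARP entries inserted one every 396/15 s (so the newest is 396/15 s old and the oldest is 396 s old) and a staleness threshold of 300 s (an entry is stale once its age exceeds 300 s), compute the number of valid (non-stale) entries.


Ages are k * 396/15 s for k = 1..15 (spacing = 26.4000 s).
Entry k is valid iff k * 396/15 <= 300 iff k <= 15 * 300 / 396 = 11.3636
n_valid = floor(11.3636) = 11
(n_stale = 15 - 11 = 4)

11


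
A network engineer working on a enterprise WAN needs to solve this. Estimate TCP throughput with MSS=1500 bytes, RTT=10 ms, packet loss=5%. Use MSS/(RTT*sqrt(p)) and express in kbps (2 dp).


Given: MSS = 1500 bytes, RTT = 10 ms, loss = 5%
RTT in seconds = 10 / 1000 = 0.01
Loss rate = 5% = 0.05
sqrt(loss) = sqrt(0.05) = 0.223606797750
Throughput (bytes/s) = 1500 / (0.01 * 0.223606797750) = 670820.3932
Throughput (kbps) = 670820.3932 * 8 / 1000 = 5366.563146 -> 5366.56 kbps (2 dp)

5366.56


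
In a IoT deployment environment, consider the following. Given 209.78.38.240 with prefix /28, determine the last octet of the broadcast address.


Given: IP = 209.78.38.240, prefix = /28
Host bits = 32 - 28 = 4
Network last octet = 240 AND mask = 240
Host part size = 2^4 - 1 = 15
Broadcast last octet = 240 OR 15 = 255

255


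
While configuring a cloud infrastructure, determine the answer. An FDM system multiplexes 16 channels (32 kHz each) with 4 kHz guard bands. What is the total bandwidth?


Given: 16 channels, 32 kHz each, guard = 4 kHz
Channel bandwidth = 16 * 32 = 512 kHz
Guard bands = 15 gaps * 4 kHz = 60 kHz
Total = 512 + 60 = 572 kHz

572


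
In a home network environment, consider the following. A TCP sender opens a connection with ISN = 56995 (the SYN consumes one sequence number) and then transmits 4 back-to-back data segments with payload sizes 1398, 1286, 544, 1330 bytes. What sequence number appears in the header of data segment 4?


The SYN occupies sequence number ISN = 56995, so the first data byte is ISN + 1 = 56996.
SEQ of data segment i = (ISN + 1) + sum of payload sizes of segments 1..i-1.
Segment 1: SEQ = 56996, payload = 1398 bytes
Segment 2: SEQ = 58394, payload = 1286 bytes
Segment 3: SEQ = 59680, payload = 544 bytes
Segment 4: SEQ = 60224, payload = 1330 bytes
SEQ of segment 4 = 56996 + 1398 + 1286 + 544 = 60224

60224


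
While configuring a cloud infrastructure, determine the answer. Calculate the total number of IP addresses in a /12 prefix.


Given: CIDR prefix /12
Host bits = 32 - 12 = 20
Total addresses = 2^20 = 1048576

1048576


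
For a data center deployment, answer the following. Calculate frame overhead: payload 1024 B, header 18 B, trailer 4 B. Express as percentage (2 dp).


Given: payload = 1024 B, header = 18 B, trailer = 4 B
Overhead bytes = header + trailer = 18 + 4 = 22
Total frame = payload + overhead = 1024 + 22 = 1046
Overhead % = 22 / 1046 * 100 = 2.1033% -> 2.10% (2 dp)

2.10


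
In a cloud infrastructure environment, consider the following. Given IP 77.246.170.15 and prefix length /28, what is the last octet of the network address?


Given: IP = 77.246.170.15, prefix = /28
Subnet mask = 255.255.255.240
Last octet of IP: 15
Last octet of mask: 240
Network last octet = 15 AND 240 = 0

0


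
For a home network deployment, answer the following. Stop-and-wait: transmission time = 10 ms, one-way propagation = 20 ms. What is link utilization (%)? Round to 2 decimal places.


Given: Ttrans = 10 ms, Tprop = 20 ms
RTT = 2 * Tprop = 2 * 20 = 40 ms
U = Ttrans / (Ttrans + RTT)
U = 10 / (10 + 40)
U = 10 / 50 = 0.2
U% = 20.00%

20.00


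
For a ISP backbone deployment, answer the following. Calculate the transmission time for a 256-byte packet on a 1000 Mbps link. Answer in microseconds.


Given: packet = 256 bytes, bandwidth = 1000 Mbps
Packet in bits = 256 * 8 = 2048 bits
Bandwidth = 1000 * 10^6 = 1000000000 bps
Time = 2048 / 1000000000 seconds
Time in us = 2048 * 10^6 / 1000000000 = 2.048

2.048


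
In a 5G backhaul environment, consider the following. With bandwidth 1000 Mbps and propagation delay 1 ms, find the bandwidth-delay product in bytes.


Given: bandwidth = 1000 Mbps, delay = 1 ms
BDP in bits = 1000 * 10^6 * 1 / 1000
BDP in bits = 1000000
BDP in bytes = 1000000 / 8 = 125000

125000


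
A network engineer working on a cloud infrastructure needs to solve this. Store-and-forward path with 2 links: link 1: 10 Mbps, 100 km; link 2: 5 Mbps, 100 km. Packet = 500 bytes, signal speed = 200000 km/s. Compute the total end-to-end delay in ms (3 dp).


Packet = 500 bytes = 4000 bits. Store-and-forward: sum (t_trans + t_prop) per link.
Link 1: t_trans = 4000/(10*10^6) s = 0.4000 ms; t_prop = 100/200000 s = 0.5000 ms; subtotal = 0.9000 ms
Link 2: t_trans = 4000/(5*10^6) s = 0.8000 ms; t_prop = 100/200000 s = 0.5000 ms; subtotal = 1.3000 ms
End-to-end = 0.9000 + 1.3000 = 2.2000 ms -> 2.200 ms (3 dp)

2.200


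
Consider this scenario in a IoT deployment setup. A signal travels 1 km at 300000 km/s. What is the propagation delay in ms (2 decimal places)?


Given: distance = 1 km, speed = 300000 km/s
Delay = distance / speed = 1 / 300000 seconds
Delay in ms = 1 * 1000 / 300000
Delay = 0.0033 ms
Rounded to 2 dp = 0.00 ms

0.00


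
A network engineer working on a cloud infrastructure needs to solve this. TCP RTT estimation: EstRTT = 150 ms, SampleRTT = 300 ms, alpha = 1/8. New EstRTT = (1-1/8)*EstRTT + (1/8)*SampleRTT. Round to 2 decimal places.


Given: EstRTT = 150 ms, SampleRTT = 300 ms, alpha = 1/8
New EstRTT = (1 - alpha) * EstRTT + alpha * SampleRTT
(7/8) * 150 = 131.25
(1/8) * 300 = 37.5
New EstRTT = 131.25 + 37.5 = 168.75 ms -> 168.75 ms (2 dp)

168.75


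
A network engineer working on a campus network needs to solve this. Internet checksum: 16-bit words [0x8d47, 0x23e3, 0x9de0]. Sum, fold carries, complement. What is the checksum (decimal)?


Given words: [0x8d47, 0x23e3, 0x9de0]
Step 1: Sum all words
Raw sum = 36167 + 9187 + 40416 = 85770
Step 2: Fold carry: (20234 + 1) = 20235
One's complement = ~20235 & 0xFFFF = 45300

45300


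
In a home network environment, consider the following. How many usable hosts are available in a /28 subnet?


Given: subnet mask /28
Host bits = 32 - 28 = 4
Total addresses = 2^4 = 16
Usable hosts = 16 - 2 (network + broadcast) = 14

14


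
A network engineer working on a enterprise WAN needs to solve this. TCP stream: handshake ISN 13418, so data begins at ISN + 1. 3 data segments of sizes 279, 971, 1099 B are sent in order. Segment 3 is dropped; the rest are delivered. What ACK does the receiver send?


SYN uses sequence number 13418; first data byte = ISN + 1 = 13419.
Segment 1: SEQ = 13419, len = 279 B, covers [13419, 13697]
Segment 2: SEQ = 13698, len = 971 B, covers [13698, 14668]
Segment 3: SEQ = 14669, len = 1099 B, covers [14669, 15767] [LOST]
In-order data received: bytes [13419, 14668] (segments 1..2).
Segment 3 missing -> gap begins at byte 14669.
Cumulative ACK = next expected in-order byte = 13419 + 279 + 971 = 14669

14669


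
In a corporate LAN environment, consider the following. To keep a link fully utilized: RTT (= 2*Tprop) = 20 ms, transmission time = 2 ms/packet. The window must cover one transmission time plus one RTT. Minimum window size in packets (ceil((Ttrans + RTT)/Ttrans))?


Given: Ttrans = 2 ms, RTT = 20 ms (= 2 * Tprop, Tprop = 10 ms)
Time until first ACK returns = Ttrans + RTT = 2 + 20 = 22 ms
Need W * Ttrans >= Ttrans + RTT  ->  W >= (Ttrans + RTT) / Ttrans
(Ttrans + RTT) / Ttrans = 22 / 2 = 11
W_min = ceil(11) = 11

11


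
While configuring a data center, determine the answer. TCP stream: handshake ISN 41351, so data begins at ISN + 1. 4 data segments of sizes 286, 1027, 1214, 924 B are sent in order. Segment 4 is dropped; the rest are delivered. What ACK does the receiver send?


SYN uses sequence number 41351; first data byte = ISN + 1 = 41352.
Segment 1: SEQ = 41352, len = 286 B, covers [41352, 41637]
Segment 2: SEQ = 41638, len = 1027 B, covers [41638, 42664]
Segment 3: SEQ = 42665, len = 1214 B, covers [42665, 43878]
Segment 4: SEQ = 43879, len = 924 B, covers [43879, 44802] [LOST]
In-order data received: bytes [41352, 43878] (segments 1..3).
Segment 4 missing -> gap begins at byte 43879.
Cumulative ACK = next expected in-order byte = 41352 + 286 + 1027 + 1214 = 43879

43879


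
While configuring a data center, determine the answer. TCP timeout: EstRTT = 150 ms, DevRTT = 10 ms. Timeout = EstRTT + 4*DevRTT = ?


Given: EstRTT = 150 ms, DevRTT = 10 ms
Timeout = EstRTT + 4 * DevRTT
4 * DevRTT = 4 * 10 = 40
Timeout = 150 + 40 = 190 ms

190


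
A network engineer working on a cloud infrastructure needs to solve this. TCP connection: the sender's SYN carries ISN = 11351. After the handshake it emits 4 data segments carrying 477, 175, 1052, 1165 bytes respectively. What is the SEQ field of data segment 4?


The SYN occupies sequence number ISN = 11351, so the first data byte is ISN + 1 = 11352.
SEQ of data segment i = (ISN + 1) + sum of payload sizes of segments 1..i-1.
Segment 1: SEQ = 11352, payload = 477 bytes
Segment 2: SEQ = 11829, payload = 175 bytes
Segment 3: SEQ = 12004, payload = 1052 bytes
Segment 4: SEQ = 13056, payload = 1165 bytes
SEQ of segment 4 = 11352 + 477 + 175 + 1052 = 13056

13056


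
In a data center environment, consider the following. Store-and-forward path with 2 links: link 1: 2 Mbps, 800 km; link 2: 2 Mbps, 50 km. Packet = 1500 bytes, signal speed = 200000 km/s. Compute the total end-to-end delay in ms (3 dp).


Packet = 1500 bytes = 12000 bits. Store-and-forward: sum (t_trans + t_prop) per link.
Link 1: t_trans = 12000/(2*10^6) s = 6.0000 ms; t_prop = 800/200000 s = 4.0000 ms; subtotal = 10.0000 ms
Link 2: t_trans = 12000/(2*10^6) s = 6.0000 ms; t_prop = 50/200000 s = 0.2500 ms; subtotal = 6.2500 ms
End-to-end = 10.0000 + 6.2500 = 16.2500 ms -> 16.250 ms (3 dp)

16.250


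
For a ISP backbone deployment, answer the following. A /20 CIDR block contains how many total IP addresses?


Given: CIDR prefix /20
Host bits = 32 - 20 = 12
Total addresses = 2^12 = 4096

4096


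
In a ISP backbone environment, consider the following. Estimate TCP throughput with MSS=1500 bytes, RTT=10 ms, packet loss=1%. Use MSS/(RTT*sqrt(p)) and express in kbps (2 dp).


Given: MSS = 1500 bytes, RTT = 10 ms, loss = 1%
RTT in seconds = 10 / 1000 = 0.01
Loss rate = 1% = 0.01
sqrt(loss) = sqrt(0.01) = 0.1
Throughput (bytes/s) = 1500 / (0.01 * 0.1) = 1500000.0000
Throughput (kbps) = 1500000.0000 * 8 / 1000 = 12000.000000 -> 12000.00 kbps (2 dp)

12000.00


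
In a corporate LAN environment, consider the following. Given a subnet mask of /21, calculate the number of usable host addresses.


Given: subnet mask /21
Host bits = 32 - 21 = 11
Total addresses = 2^11 = 2048
Usable hosts = 2048 - 2 (network + broadcast) = 2046

2046


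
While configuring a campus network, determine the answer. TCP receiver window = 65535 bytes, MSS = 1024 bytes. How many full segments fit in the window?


Given: RWND = 65535 bytes, MSS = 1024 bytes
Full segments = floor(RWND / MSS)
Full segments = floor(65535 / 1024)
Full segments = floor(63.999) = 63

63


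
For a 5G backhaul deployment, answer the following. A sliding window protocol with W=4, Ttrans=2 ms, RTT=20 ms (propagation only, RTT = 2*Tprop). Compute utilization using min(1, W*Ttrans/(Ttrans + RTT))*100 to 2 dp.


Given: W = 4, Ttrans = 2 ms, RTT = 20 ms (= 2 * Tprop, Tprop = 10 ms)
Cycle time = Ttrans + RTT = 2 + 20 = 22 ms (first packet sent until its ACK returns)
W * Ttrans = 4 * 2 = 8 ms of sending per cycle
W * Ttrans / (Ttrans + RTT) = 8 / 22 = 0.363636
U = min(1, 0.363636) = 0.363636
U% = 36.36%

36.36


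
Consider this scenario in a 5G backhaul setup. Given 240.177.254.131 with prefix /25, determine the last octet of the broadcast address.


Given: IP = 240.177.254.131, prefix = /25
Host bits = 32 - 25 = 7
Network last octet = 131 AND mask = 128
Host part size = 2^7 - 1 = 127
Broadcast last octet = 128 OR 127 = 255

255


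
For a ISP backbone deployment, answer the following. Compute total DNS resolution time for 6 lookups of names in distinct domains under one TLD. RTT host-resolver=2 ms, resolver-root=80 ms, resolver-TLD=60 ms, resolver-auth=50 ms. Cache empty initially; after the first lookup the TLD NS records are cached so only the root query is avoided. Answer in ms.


Lookup 1 (cold cache): local + root + TLD + auth = 2 + 80 + 60 + 50 = 192 ms
Lookups 2..6 (TLD NS cached -> skip root; new domain -> still ask TLD and auth): local + TLD + auth = 2 + 60 + 50 = 112 ms each
Remaining 5 lookups: 5 * 112 = 560 ms
Total = 192 + 560 = 752 ms

752


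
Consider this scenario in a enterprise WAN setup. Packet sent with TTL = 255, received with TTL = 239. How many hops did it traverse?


Given: initial TTL = 255, received TTL = 239
Hops = initial TTL - received TTL
Hops = 255 - 239 = 16

16


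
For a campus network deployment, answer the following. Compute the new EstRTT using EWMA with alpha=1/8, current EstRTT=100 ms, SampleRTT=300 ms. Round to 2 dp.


Given: EstRTT = 100 ms, SampleRTT = 300 ms, alpha = 1/8
New EstRTT = (1 - alpha) * EstRTT + alpha * SampleRTT
(7/8) * 100 = 87.5
(1/8) * 300 = 37.5
New EstRTT = 87.5 + 37.5 = 125 ms -> 125.00 ms (2 dp)

125.00


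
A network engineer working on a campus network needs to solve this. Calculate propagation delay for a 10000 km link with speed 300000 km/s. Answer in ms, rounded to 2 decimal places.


Given: distance = 10000 km, speed = 300000 km/s
Delay = distance / speed = 10000 / 300000 seconds
Delay in ms = 10000 * 1000 / 300000
Delay = 33.3333 ms
Rounded to 2 dp = 33.33 ms

33.33


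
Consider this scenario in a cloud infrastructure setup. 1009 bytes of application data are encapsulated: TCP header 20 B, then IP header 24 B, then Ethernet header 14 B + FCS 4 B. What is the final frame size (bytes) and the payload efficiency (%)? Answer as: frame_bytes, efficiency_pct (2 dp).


TCP segment = 1009 + 20 = 1029 B
IP packet = 1029 + 24 = 1053 B
Ethernet frame = 1053 + 14 + 4 = 1071 B
Efficiency = app / frame = 1009 / 1071 = 0.942110 = 94.2110% -> 94.21% (2 dp)

1071, 94.21


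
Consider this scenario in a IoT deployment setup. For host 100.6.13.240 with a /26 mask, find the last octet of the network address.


Given: IP = 100.6.13.240, prefix = /26
Subnet mask = 255.255.255.192
Last octet of IP: 240
Last octet of mask: 192
Network last octet = 240 AND 192 = 192

192


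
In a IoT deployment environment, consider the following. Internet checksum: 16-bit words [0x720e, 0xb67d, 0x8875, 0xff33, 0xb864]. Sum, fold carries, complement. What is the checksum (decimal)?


Given words: [0x720e, 0xb67d, 0x8875, 0xff33, 0xb864]
Step 1: Sum all words
Raw sum = 29198 + 46717 + 34933 + 65331 + 47204 = 223383
Step 2: Fold carry: (26775 + 3) = 26778
One's complement = ~26778 & 0xFFFF = 38757

38757


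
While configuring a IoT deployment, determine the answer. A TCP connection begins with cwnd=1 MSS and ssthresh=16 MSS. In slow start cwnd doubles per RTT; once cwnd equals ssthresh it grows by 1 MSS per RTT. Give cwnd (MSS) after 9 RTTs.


RTT 0: cwnd = 1 MSS (initial)
RTT 1: cwnd = 2 MSS (slow start, doubled)
RTT 2: cwnd = 4 MSS (slow start, doubled)
RTT 3: cwnd = 8 MSS (slow start, doubled)
RTT 4: cwnd = 16 MSS (slow start, doubled)
RTT 5: cwnd = 17 MSS (congestion avoidance, +1)
RTT 6: cwnd = 18 MSS (congestion avoidance, +1)
RTT 7: cwnd = 19 MSS (congestion avoidance, +1)
RTT 8: cwnd = 20 MSS (congestion avoidance, +1)
RTT 9: cwnd = 21 MSS (congestion avoidance, +1)

21


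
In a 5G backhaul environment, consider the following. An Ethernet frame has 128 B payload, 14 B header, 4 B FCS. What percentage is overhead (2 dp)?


Given: payload = 128 B, header = 14 B, trailer = 4 B
Overhead bytes = header + trailer = 14 + 4 = 18
Total frame = payload + overhead = 128 + 18 = 146
Overhead % = 18 / 146 * 100 = 12.3288% -> 12.33% (2 dp)

12.33


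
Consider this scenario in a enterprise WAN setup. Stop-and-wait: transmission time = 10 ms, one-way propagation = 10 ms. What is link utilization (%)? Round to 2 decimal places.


Given: Ttrans = 10 ms, Tprop = 10 ms
RTT = 2 * Tprop = 2 * 10 = 20 ms
U = Ttrans / (Ttrans + RTT)
U = 10 / (10 + 20)
U = 10 / 30 = 0.333333
U% = 33.33%

33.33


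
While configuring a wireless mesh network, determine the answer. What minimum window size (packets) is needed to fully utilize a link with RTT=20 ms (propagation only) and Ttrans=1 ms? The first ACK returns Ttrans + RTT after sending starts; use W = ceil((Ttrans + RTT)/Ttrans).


Given: Ttrans = 1 ms, RTT = 20 ms (= 2 * Tprop, Tprop = 10 ms)
Time until first ACK returns = Ttrans + RTT = 1 + 20 = 21 ms
Need W * Ttrans >= Ttrans + RTT  ->  W >= (Ttrans + RTT) / Ttrans
(Ttrans + RTT) / Ttrans = 21 / 1 = 21
W_min = ceil(21) = 21

21


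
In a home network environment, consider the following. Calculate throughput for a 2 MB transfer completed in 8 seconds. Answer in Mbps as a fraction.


Given: file = 2 MB, time = 8 s
File in Mb = 2 * 8 = 16 Mb
Throughput = 16 / 8 Mbps
Throughput = 2 Mbps

2


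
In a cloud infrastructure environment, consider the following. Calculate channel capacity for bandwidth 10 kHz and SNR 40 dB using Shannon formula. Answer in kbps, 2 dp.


Given: B = 10 kHz, SNR = 40 dB
SNR linear = 10^(40/10) = 10000
1 + SNR = 10001
log2(10001) = 13.2878566418
C = 10 * 1000 * 13.2878566418 = 132878.5664 bps
C = 132.878566 kbps -> 132.88 kbps (2 dp)

132.88


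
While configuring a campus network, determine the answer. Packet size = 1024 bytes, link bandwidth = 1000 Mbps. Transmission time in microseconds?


Given: packet = 1024 bytes, bandwidth = 1000 Mbps
Packet in bits = 1024 * 8 = 8192 bits
Bandwidth = 1000 * 10^6 = 1000000000 bps
Time = 8192 / 1000000000 seconds
Time in us = 8192 * 10^6 / 1000000000 = 8.192

8.192
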